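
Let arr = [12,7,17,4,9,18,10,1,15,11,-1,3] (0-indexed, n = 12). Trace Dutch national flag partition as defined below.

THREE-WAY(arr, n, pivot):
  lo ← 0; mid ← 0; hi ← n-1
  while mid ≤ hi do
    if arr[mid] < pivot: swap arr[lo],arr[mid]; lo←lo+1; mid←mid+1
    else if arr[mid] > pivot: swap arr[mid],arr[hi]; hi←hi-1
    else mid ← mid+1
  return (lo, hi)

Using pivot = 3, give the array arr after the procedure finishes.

pivot = 3; lo=0, mid=0, hi=11
arr[mid]=12>3: swap arr[0],arr[11]; hi=10 → [3,7,17,4,9,18,10,1,15,11,-1,12]
arr[mid]=3=3: mid=1
arr[mid]=7>3: swap arr[1],arr[10]; hi=9 → [3,-1,17,4,9,18,10,1,15,11,7,12]
arr[mid]=-1<3: swap arr[0],arr[1]; lo=1,mid=2 → [-1,3,17,4,9,18,10,1,15,11,7,12]
arr[mid]=17>3: swap arr[2],arr[9]; hi=8 → [-1,3,11,4,9,18,10,1,15,17,7,12]
arr[mid]=11>3: swap arr[2],arr[8]; hi=7 → [-1,3,15,4,9,18,10,1,11,17,7,12]
arr[mid]=15>3: swap arr[2],arr[7]; hi=6 → [-1,3,1,4,9,18,10,15,11,17,7,12]
arr[mid]=1<3: swap arr[1],arr[2]; lo=2,mid=3 → [-1,1,3,4,9,18,10,15,11,17,7,12]
arr[mid]=4>3: swap arr[3],arr[6]; hi=5 → [-1,1,3,10,9,18,4,15,11,17,7,12]
arr[mid]=10>3: swap arr[3],arr[5]; hi=4 → [-1,1,3,18,9,10,4,15,11,17,7,12]
arr[mid]=18>3: swap arr[3],arr[4]; hi=3 → [-1,1,3,9,18,10,4,15,11,17,7,12]
arr[mid]=9>3: swap arr[3],arr[3]; hi=2 → [-1,1,3,9,18,10,4,15,11,17,7,12]
end: lo=2, hi=2; arr = [-1,1,3,9,18,10,4,15,11,17,7,12]

[-1,1,3,9,18,10,4,15,11,17,7,12]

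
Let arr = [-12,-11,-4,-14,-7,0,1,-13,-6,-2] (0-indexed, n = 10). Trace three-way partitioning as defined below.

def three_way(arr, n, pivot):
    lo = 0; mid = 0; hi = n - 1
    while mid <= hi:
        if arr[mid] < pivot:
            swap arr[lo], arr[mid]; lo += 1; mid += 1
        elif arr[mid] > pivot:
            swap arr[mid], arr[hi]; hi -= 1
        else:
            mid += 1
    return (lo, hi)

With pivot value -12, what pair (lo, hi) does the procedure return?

pivot = -12; lo=0, mid=0, hi=9
arr[mid]=-12=-12: mid=1
arr[mid]=-11>-12: swap arr[1],arr[9]; hi=8 → [-12,-2,-4,-14,-7,0,1,-13,-6,-11]
arr[mid]=-2>-12: swap arr[1],arr[8]; hi=7 → [-12,-6,-4,-14,-7,0,1,-13,-2,-11]
arr[mid]=-6>-12: swap arr[1],arr[7]; hi=6 → [-12,-13,-4,-14,-7,0,1,-6,-2,-11]
arr[mid]=-13<-12: swap arr[0],arr[1]; lo=1,mid=2 → [-13,-12,-4,-14,-7,0,1,-6,-2,-11]
arr[mid]=-4>-12: swap arr[2],arr[6]; hi=5 → [-13,-12,1,-14,-7,0,-4,-6,-2,-11]
arr[mid]=1>-12: swap arr[2],arr[5]; hi=4 → [-13,-12,0,-14,-7,1,-4,-6,-2,-11]
arr[mid]=0>-12: swap arr[2],arr[4]; hi=3 → [-13,-12,-7,-14,0,1,-4,-6,-2,-11]
arr[mid]=-7>-12: swap arr[2],arr[3]; hi=2 → [-13,-12,-14,-7,0,1,-4,-6,-2,-11]
arr[mid]=-14<-12: swap arr[1],arr[2]; lo=2,mid=3 → [-13,-14,-12,-7,0,1,-4,-6,-2,-11]
end: lo=2, hi=2; arr = [-13,-14,-12,-7,0,1,-4,-6,-2,-11]

(2, 2)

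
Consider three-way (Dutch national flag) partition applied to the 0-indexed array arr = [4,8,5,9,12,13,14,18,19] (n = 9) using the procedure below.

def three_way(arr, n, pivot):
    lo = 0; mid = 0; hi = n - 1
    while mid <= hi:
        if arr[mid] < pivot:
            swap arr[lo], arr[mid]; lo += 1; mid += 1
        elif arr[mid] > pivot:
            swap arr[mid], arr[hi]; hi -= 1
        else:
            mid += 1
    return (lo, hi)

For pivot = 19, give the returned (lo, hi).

(8, 8)

pivot = 19; lo=0, mid=0, hi=8
arr[mid]=4<19: swap arr[0],arr[0]; lo=1,mid=1 → [4,8,5,9,12,13,14,18,19]
arr[mid]=8<19: swap arr[1],arr[1]; lo=2,mid=2 → [4,8,5,9,12,13,14,18,19]
arr[mid]=5<19: swap arr[2],arr[2]; lo=3,mid=3 → [4,8,5,9,12,13,14,18,19]
arr[mid]=9<19: swap arr[3],arr[3]; lo=4,mid=4 → [4,8,5,9,12,13,14,18,19]
arr[mid]=12<19: swap arr[4],arr[4]; lo=5,mid=5 → [4,8,5,9,12,13,14,18,19]
arr[mid]=13<19: swap arr[5],arr[5]; lo=6,mid=6 → [4,8,5,9,12,13,14,18,19]
arr[mid]=14<19: swap arr[6],arr[6]; lo=7,mid=7 → [4,8,5,9,12,13,14,18,19]
arr[mid]=18<19: swap arr[7],arr[7]; lo=8,mid=8 → [4,8,5,9,12,13,14,18,19]
arr[mid]=19=19: mid=9
end: lo=8, hi=8; arr = [4,8,5,9,12,13,14,18,19]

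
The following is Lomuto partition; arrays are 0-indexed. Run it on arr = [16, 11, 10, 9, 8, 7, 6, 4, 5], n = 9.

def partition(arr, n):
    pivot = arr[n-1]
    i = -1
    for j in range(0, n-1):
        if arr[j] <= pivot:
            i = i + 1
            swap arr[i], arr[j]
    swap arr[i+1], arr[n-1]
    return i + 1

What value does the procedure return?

1

pivot=5, i=-1
j=0: 16>5, skip
j=1: 11>5, skip
j=2: 10>5, skip
j=3: 9>5, skip
j=4: 8>5, skip
j=5: 7>5, skip
j=6: 6>5, skip
j=7: 4≤5, i=0, swap(0,7) ⇒ [4, 11, 10, 9, 8, 7, 6, 16, 5]
swap(1,8) ⇒ [4, 5, 10, 9, 8, 7, 6, 16, 11]; return 1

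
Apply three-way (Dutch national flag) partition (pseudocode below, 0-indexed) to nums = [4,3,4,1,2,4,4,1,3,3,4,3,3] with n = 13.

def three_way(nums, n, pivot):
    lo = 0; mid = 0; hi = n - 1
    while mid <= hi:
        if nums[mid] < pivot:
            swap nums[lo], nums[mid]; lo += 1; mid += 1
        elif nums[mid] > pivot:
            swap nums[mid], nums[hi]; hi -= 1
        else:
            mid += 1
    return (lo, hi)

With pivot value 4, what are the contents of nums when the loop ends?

[3,1,2,1,3,3,3,3,4,4,4,4,4]

pivot = 4; lo=0, mid=0, hi=12
nums[mid]=4=4: mid=1
nums[mid]=3<4: swap nums[0],nums[1]; lo=1,mid=2 → [3,4,4,1,2,4,4,1,3,3,4,3,3]
nums[mid]=4=4: mid=3
nums[mid]=1<4: swap nums[1],nums[3]; lo=2,mid=4 → [3,1,4,4,2,4,4,1,3,3,4,3,3]
nums[mid]=2<4: swap nums[2],nums[4]; lo=3,mid=5 → [3,1,2,4,4,4,4,1,3,3,4,3,3]
nums[mid]=4=4: mid=6
nums[mid]=4=4: mid=7
nums[mid]=1<4: swap nums[3],nums[7]; lo=4,mid=8 → [3,1,2,1,4,4,4,4,3,3,4,3,3]
nums[mid]=3<4: swap nums[4],nums[8]; lo=5,mid=9 → [3,1,2,1,3,4,4,4,4,3,4,3,3]
nums[mid]=3<4: swap nums[5],nums[9]; lo=6,mid=10 → [3,1,2,1,3,3,4,4,4,4,4,3,3]
nums[mid]=4=4: mid=11
nums[mid]=3<4: swap nums[6],nums[11]; lo=7,mid=12 → [3,1,2,1,3,3,3,4,4,4,4,4,3]
nums[mid]=3<4: swap nums[7],nums[12]; lo=8,mid=13 → [3,1,2,1,3,3,3,3,4,4,4,4,4]
end: lo=8, hi=12; nums = [3,1,2,1,3,3,3,3,4,4,4,4,4]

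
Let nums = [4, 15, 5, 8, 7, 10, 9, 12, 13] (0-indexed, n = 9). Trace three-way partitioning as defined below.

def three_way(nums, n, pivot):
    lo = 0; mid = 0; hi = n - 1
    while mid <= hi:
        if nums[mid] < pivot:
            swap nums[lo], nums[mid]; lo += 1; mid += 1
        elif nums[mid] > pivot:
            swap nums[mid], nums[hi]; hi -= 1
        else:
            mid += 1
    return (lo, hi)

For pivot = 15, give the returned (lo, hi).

lo=0 mid=0 hi=8
4<15: swap(0,0), lo=1 mid=1 ⇒ [4, 15, 5, 8, 7, 10, 9, 12, 13]
15=15: mid=2
5<15: swap(1,2), lo=2 mid=3 ⇒ [4, 5, 15, 8, 7, 10, 9, 12, 13]
8<15: swap(2,3), lo=3 mid=4 ⇒ [4, 5, 8, 15, 7, 10, 9, 12, 13]
7<15: swap(3,4), lo=4 mid=5 ⇒ [4, 5, 8, 7, 15, 10, 9, 12, 13]
10<15: swap(4,5), lo=5 mid=6 ⇒ [4, 5, 8, 7, 10, 15, 9, 12, 13]
9<15: swap(5,6), lo=6 mid=7 ⇒ [4, 5, 8, 7, 10, 9, 15, 12, 13]
12<15: swap(6,7), lo=7 mid=8 ⇒ [4, 5, 8, 7, 10, 9, 12, 15, 13]
13<15: swap(7,8), lo=8 mid=9 ⇒ [4, 5, 8, 7, 10, 9, 12, 13, 15]
done. lo=8 hi=8; nums=[4, 5, 8, 7, 10, 9, 12, 13, 15]

(8, 8)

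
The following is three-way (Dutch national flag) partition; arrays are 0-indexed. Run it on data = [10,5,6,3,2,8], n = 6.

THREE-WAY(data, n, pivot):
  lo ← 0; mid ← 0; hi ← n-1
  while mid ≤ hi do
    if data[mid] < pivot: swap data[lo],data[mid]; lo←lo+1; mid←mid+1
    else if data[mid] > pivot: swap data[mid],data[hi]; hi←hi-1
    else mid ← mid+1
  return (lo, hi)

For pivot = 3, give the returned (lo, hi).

lo=0 mid=0 hi=5
10>3: swap(0,5), hi=4 ⇒ [8,5,6,3,2,10]
8>3: swap(0,4), hi=3 ⇒ [2,5,6,3,8,10]
2<3: swap(0,0), lo=1 mid=1 ⇒ [2,5,6,3,8,10]
5>3: swap(1,3), hi=2 ⇒ [2,3,6,5,8,10]
3=3: mid=2
6>3: swap(2,2), hi=1 ⇒ [2,3,6,5,8,10]
done. lo=1 hi=1; data=[2,3,6,5,8,10]

(1, 1)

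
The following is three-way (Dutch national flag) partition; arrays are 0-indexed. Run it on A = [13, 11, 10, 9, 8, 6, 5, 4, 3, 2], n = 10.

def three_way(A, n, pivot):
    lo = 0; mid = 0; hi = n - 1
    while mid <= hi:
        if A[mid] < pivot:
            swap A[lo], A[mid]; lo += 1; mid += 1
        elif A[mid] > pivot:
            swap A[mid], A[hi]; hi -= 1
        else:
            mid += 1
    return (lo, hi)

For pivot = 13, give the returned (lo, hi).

(9, 9)

lo=0 mid=0 hi=9
13=13: mid=1
11<13: swap(0,1), lo=1 mid=2 ⇒ [11, 13, 10, 9, 8, 6, 5, 4, 3, 2]
10<13: swap(1,2), lo=2 mid=3 ⇒ [11, 10, 13, 9, 8, 6, 5, 4, 3, 2]
9<13: swap(2,3), lo=3 mid=4 ⇒ [11, 10, 9, 13, 8, 6, 5, 4, 3, 2]
8<13: swap(3,4), lo=4 mid=5 ⇒ [11, 10, 9, 8, 13, 6, 5, 4, 3, 2]
6<13: swap(4,5), lo=5 mid=6 ⇒ [11, 10, 9, 8, 6, 13, 5, 4, 3, 2]
5<13: swap(5,6), lo=6 mid=7 ⇒ [11, 10, 9, 8, 6, 5, 13, 4, 3, 2]
4<13: swap(6,7), lo=7 mid=8 ⇒ [11, 10, 9, 8, 6, 5, 4, 13, 3, 2]
3<13: swap(7,8), lo=8 mid=9 ⇒ [11, 10, 9, 8, 6, 5, 4, 3, 13, 2]
2<13: swap(8,9), lo=9 mid=10 ⇒ [11, 10, 9, 8, 6, 5, 4, 3, 2, 13]
done. lo=9 hi=9; A=[11, 10, 9, 8, 6, 5, 4, 3, 2, 13]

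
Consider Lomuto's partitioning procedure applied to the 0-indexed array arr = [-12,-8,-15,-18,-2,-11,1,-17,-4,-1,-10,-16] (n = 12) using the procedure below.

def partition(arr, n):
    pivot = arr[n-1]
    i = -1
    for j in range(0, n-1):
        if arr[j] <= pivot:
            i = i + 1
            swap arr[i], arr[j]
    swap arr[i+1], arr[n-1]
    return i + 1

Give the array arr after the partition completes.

[-18,-17,-16,-12,-2,-11,1,-8,-4,-1,-10,-15]

pivot = arr[11] = -16; i = -1
j=0: arr[0]=-12 > -16 → no swap
j=1: arr[1]=-8 > -16 → no swap
j=2: arr[2]=-15 > -16 → no swap
j=3: arr[3]=-18 ≤ -16 → i=0, swap arr[0],arr[3] → [-18,-8,-15,-12,-2,-11,1,-17,-4,-1,-10,-16]
j=4: arr[4]=-2 > -16 → no swap
j=5: arr[5]=-11 > -16 → no swap
j=6: arr[6]=1 > -16 → no swap
j=7: arr[7]=-17 ≤ -16 → i=1, swap arr[1],arr[7] → [-18,-17,-15,-12,-2,-11,1,-8,-4,-1,-10,-16]
j=8: arr[8]=-4 > -16 → no swap
j=9: arr[9]=-1 > -16 → no swap
j=10: arr[10]=-10 > -16 → no swap
final swap arr[2],arr[11] → [-18,-17,-16,-12,-2,-11,1,-8,-4,-1,-10,-15]; return 2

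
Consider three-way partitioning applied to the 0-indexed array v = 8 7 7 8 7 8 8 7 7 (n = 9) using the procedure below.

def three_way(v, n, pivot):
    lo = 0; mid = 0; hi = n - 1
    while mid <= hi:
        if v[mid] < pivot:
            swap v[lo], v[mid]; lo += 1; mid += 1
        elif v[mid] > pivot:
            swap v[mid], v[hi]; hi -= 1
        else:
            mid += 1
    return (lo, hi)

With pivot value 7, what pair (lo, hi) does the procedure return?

(0, 4)

lo=0 mid=0 hi=8
8>7: swap(0,8), hi=7 ⇒ 7 7 7 8 7 8 8 7 8
7=7: mid=1
7=7: mid=2
7=7: mid=3
8>7: swap(3,7), hi=6 ⇒ 7 7 7 7 7 8 8 8 8
7=7: mid=4
7=7: mid=5
8>7: swap(5,6), hi=5 ⇒ 7 7 7 7 7 8 8 8 8
8>7: swap(5,5), hi=4 ⇒ 7 7 7 7 7 8 8 8 8
done. lo=0 hi=4; v=7 7 7 7 7 8 8 8 8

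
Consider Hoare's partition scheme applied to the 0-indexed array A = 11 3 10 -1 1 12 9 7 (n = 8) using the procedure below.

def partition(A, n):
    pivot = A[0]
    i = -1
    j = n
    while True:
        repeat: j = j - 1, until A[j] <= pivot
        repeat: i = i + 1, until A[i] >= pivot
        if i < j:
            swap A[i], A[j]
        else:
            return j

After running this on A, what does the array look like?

pivot=11
j stops at 7 (7), i stops at 0 (11); swap ⇒ 7 3 10 -1 1 12 9 11
j stops at 6 (9), i stops at 5 (12); swap ⇒ 7 3 10 -1 1 9 12 11
j stops at 5, i stops at 6; i≥j ⇒ return 5. A=7 3 10 -1 1 9 12 11

7 3 10 -1 1 9 12 11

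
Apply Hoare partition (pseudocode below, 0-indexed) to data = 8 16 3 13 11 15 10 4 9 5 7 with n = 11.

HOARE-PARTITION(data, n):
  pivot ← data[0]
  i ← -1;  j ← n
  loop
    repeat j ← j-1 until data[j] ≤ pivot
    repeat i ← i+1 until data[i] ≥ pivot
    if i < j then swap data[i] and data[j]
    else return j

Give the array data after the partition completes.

pivot = data[0] = 8; i = -1, j = 11
j→10 (data[10]=7≤8), i→0 (data[0]=8≥8); i<j, swap → 7 16 3 13 11 15 10 4 9 5 8
j→9 (data[9]=5≤8), i→1 (data[1]=16≥8); i<j, swap → 7 5 3 13 11 15 10 4 9 16 8
j→7 (data[7]=4≤8), i→3 (data[3]=13≥8); i<j, swap → 7 5 3 4 11 15 10 13 9 16 8
j→3, i→4; i≥j, return j=3. data = 7 5 3 4 11 15 10 13 9 16 8

7 5 3 4 11 15 10 13 9 16 8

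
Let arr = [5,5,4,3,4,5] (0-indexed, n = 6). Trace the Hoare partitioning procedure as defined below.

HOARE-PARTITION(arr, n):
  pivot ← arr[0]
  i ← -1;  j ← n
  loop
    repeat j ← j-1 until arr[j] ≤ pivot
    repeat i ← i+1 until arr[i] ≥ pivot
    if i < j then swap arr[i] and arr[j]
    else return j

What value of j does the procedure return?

pivot=5
j stops at 5 (5), i stops at 0 (5); swap ⇒ [5,5,4,3,4,5]
j stops at 4 (4), i stops at 1 (5); swap ⇒ [5,4,4,3,5,5]
j stops at 3, i stops at 4; i≥j ⇒ return 3. arr=[5,4,4,3,5,5]

3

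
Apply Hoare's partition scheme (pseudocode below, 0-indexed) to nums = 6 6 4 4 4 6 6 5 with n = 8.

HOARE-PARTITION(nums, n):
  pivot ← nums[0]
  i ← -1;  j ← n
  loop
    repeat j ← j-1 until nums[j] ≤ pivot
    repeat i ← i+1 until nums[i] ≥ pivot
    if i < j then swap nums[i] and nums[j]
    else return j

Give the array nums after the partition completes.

5 6 4 4 4 6 6 6

pivot = nums[0] = 6; i = -1, j = 8
j→7 (nums[7]=5≤6), i→0 (nums[0]=6≥6); i<j, swap → 5 6 4 4 4 6 6 6
j→6 (nums[6]=6≤6), i→1 (nums[1]=6≥6); i<j, swap → 5 6 4 4 4 6 6 6
j→5, i→5; i≥j, return j=5. nums = 5 6 4 4 4 6 6 6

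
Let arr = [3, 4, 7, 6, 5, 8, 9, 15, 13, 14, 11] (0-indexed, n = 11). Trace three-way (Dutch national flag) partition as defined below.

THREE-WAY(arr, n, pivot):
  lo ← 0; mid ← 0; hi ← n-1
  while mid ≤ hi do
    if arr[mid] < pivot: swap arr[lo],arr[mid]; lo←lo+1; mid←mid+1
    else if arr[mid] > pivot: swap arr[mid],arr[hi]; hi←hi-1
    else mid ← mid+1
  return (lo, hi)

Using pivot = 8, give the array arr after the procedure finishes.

lo=0 mid=0 hi=10
3<8: swap(0,0), lo=1 mid=1 ⇒ [3, 4, 7, 6, 5, 8, 9, 15, 13, 14, 11]
4<8: swap(1,1), lo=2 mid=2 ⇒ [3, 4, 7, 6, 5, 8, 9, 15, 13, 14, 11]
7<8: swap(2,2), lo=3 mid=3 ⇒ [3, 4, 7, 6, 5, 8, 9, 15, 13, 14, 11]
6<8: swap(3,3), lo=4 mid=4 ⇒ [3, 4, 7, 6, 5, 8, 9, 15, 13, 14, 11]
5<8: swap(4,4), lo=5 mid=5 ⇒ [3, 4, 7, 6, 5, 8, 9, 15, 13, 14, 11]
8=8: mid=6
9>8: swap(6,10), hi=9 ⇒ [3, 4, 7, 6, 5, 8, 11, 15, 13, 14, 9]
11>8: swap(6,9), hi=8 ⇒ [3, 4, 7, 6, 5, 8, 14, 15, 13, 11, 9]
14>8: swap(6,8), hi=7 ⇒ [3, 4, 7, 6, 5, 8, 13, 15, 14, 11, 9]
13>8: swap(6,7), hi=6 ⇒ [3, 4, 7, 6, 5, 8, 15, 13, 14, 11, 9]
15>8: swap(6,6), hi=5 ⇒ [3, 4, 7, 6, 5, 8, 15, 13, 14, 11, 9]
done. lo=5 hi=5; arr=[3, 4, 7, 6, 5, 8, 15, 13, 14, 11, 9]

[3, 4, 7, 6, 5, 8, 15, 13, 14, 11, 9]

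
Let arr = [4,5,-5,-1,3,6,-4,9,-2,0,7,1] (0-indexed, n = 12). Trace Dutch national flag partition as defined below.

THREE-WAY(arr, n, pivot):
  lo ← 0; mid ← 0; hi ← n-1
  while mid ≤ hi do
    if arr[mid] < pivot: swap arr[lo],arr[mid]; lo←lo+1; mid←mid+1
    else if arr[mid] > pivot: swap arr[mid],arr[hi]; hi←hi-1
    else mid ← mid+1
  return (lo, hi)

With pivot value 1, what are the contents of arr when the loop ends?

lo=0 mid=0 hi=11
4>1: swap(0,11), hi=10 ⇒ [1,5,-5,-1,3,6,-4,9,-2,0,7,4]
1=1: mid=1
5>1: swap(1,10), hi=9 ⇒ [1,7,-5,-1,3,6,-4,9,-2,0,5,4]
7>1: swap(1,9), hi=8 ⇒ [1,0,-5,-1,3,6,-4,9,-2,7,5,4]
0<1: swap(0,1), lo=1 mid=2 ⇒ [0,1,-5,-1,3,6,-4,9,-2,7,5,4]
-5<1: swap(1,2), lo=2 mid=3 ⇒ [0,-5,1,-1,3,6,-4,9,-2,7,5,4]
-1<1: swap(2,3), lo=3 mid=4 ⇒ [0,-5,-1,1,3,6,-4,9,-2,7,5,4]
3>1: swap(4,8), hi=7 ⇒ [0,-5,-1,1,-2,6,-4,9,3,7,5,4]
-2<1: swap(3,4), lo=4 mid=5 ⇒ [0,-5,-1,-2,1,6,-4,9,3,7,5,4]
6>1: swap(5,7), hi=6 ⇒ [0,-5,-1,-2,1,9,-4,6,3,7,5,4]
9>1: swap(5,6), hi=5 ⇒ [0,-5,-1,-2,1,-4,9,6,3,7,5,4]
-4<1: swap(4,5), lo=5 mid=6 ⇒ [0,-5,-1,-2,-4,1,9,6,3,7,5,4]
done. lo=5 hi=5; arr=[0,-5,-1,-2,-4,1,9,6,3,7,5,4]

[0,-5,-1,-2,-4,1,9,6,3,7,5,4]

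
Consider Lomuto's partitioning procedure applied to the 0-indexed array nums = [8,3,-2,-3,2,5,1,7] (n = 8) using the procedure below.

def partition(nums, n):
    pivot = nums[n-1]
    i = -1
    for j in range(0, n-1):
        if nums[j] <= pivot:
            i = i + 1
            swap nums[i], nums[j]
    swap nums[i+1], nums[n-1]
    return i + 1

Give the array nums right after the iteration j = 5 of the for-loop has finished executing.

pivot = nums[7] = 7; i = -1
j=0: nums[0]=8 > 7 → no swap
j=1: nums[1]=3 ≤ 7 → i=0, swap nums[0],nums[1] → [3,8,-2,-3,2,5,1,7]
j=2: nums[2]=-2 ≤ 7 → i=1, swap nums[1],nums[2] → [3,-2,8,-3,2,5,1,7]
j=3: nums[3]=-3 ≤ 7 → i=2, swap nums[2],nums[3] → [3,-2,-3,8,2,5,1,7]
j=4: nums[4]=2 ≤ 7 → i=3, swap nums[3],nums[4] → [3,-2,-3,2,8,5,1,7]
j=5: nums[5]=5 ≤ 7 → i=4, swap nums[4],nums[5] → [3,-2,-3,2,5,8,1,7]
(after j=5) nums = [3,-2,-3,2,5,8,1,7]

[3,-2,-3,2,5,8,1,7]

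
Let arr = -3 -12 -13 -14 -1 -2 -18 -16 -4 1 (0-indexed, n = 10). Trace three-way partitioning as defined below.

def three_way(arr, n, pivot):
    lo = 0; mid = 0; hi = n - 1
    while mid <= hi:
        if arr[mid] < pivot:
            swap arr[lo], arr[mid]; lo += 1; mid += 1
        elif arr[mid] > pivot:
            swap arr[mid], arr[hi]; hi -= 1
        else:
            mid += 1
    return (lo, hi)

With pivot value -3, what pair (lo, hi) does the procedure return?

(6, 6)

lo=0 mid=0 hi=9
-3=-3: mid=1
-12<-3: swap(0,1), lo=1 mid=2 ⇒ -12 -3 -13 -14 -1 -2 -18 -16 -4 1
-13<-3: swap(1,2), lo=2 mid=3 ⇒ -12 -13 -3 -14 -1 -2 -18 -16 -4 1
-14<-3: swap(2,3), lo=3 mid=4 ⇒ -12 -13 -14 -3 -1 -2 -18 -16 -4 1
-1>-3: swap(4,9), hi=8 ⇒ -12 -13 -14 -3 1 -2 -18 -16 -4 -1
1>-3: swap(4,8), hi=7 ⇒ -12 -13 -14 -3 -4 -2 -18 -16 1 -1
-4<-3: swap(3,4), lo=4 mid=5 ⇒ -12 -13 -14 -4 -3 -2 -18 -16 1 -1
-2>-3: swap(5,7), hi=6 ⇒ -12 -13 -14 -4 -3 -16 -18 -2 1 -1
-16<-3: swap(4,5), lo=5 mid=6 ⇒ -12 -13 -14 -4 -16 -3 -18 -2 1 -1
-18<-3: swap(5,6), lo=6 mid=7 ⇒ -12 -13 -14 -4 -16 -18 -3 -2 1 -1
done. lo=6 hi=6; arr=-12 -13 -14 -4 -16 -18 -3 -2 1 -1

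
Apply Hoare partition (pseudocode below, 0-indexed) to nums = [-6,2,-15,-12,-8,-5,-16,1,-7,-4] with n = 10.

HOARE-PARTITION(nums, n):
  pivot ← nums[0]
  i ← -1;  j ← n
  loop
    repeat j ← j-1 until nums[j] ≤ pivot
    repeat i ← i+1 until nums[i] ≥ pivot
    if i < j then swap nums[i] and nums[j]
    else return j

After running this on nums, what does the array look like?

[-7,-16,-15,-12,-8,-5,2,1,-6,-4]

pivot = nums[0] = -6; i = -1, j = 10
j→8 (nums[8]=-7≤-6), i→0 (nums[0]=-6≥-6); i<j, swap → [-7,2,-15,-12,-8,-5,-16,1,-6,-4]
j→6 (nums[6]=-16≤-6), i→1 (nums[1]=2≥-6); i<j, swap → [-7,-16,-15,-12,-8,-5,2,1,-6,-4]
j→4, i→5; i≥j, return j=4. nums = [-7,-16,-15,-12,-8,-5,2,1,-6,-4]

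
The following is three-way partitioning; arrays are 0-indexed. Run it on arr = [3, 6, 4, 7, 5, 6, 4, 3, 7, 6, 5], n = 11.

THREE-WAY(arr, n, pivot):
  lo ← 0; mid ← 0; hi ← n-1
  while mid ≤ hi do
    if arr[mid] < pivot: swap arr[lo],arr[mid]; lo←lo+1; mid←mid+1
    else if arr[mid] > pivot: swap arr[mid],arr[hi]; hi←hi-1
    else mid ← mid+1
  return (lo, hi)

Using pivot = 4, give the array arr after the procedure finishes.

pivot = 4; lo=0, mid=0, hi=10
arr[mid]=3<4: swap arr[0],arr[0]; lo=1,mid=1 → [3, 6, 4, 7, 5, 6, 4, 3, 7, 6, 5]
arr[mid]=6>4: swap arr[1],arr[10]; hi=9 → [3, 5, 4, 7, 5, 6, 4, 3, 7, 6, 6]
arr[mid]=5>4: swap arr[1],arr[9]; hi=8 → [3, 6, 4, 7, 5, 6, 4, 3, 7, 5, 6]
arr[mid]=6>4: swap arr[1],arr[8]; hi=7 → [3, 7, 4, 7, 5, 6, 4, 3, 6, 5, 6]
arr[mid]=7>4: swap arr[1],arr[7]; hi=6 → [3, 3, 4, 7, 5, 6, 4, 7, 6, 5, 6]
arr[mid]=3<4: swap arr[1],arr[1]; lo=2,mid=2 → [3, 3, 4, 7, 5, 6, 4, 7, 6, 5, 6]
arr[mid]=4=4: mid=3
arr[mid]=7>4: swap arr[3],arr[6]; hi=5 → [3, 3, 4, 4, 5, 6, 7, 7, 6, 5, 6]
arr[mid]=4=4: mid=4
arr[mid]=5>4: swap arr[4],arr[5]; hi=4 → [3, 3, 4, 4, 6, 5, 7, 7, 6, 5, 6]
arr[mid]=6>4: swap arr[4],arr[4]; hi=3 → [3, 3, 4, 4, 6, 5, 7, 7, 6, 5, 6]
end: lo=2, hi=3; arr = [3, 3, 4, 4, 6, 5, 7, 7, 6, 5, 6]

[3, 3, 4, 4, 6, 5, 7, 7, 6, 5, 6]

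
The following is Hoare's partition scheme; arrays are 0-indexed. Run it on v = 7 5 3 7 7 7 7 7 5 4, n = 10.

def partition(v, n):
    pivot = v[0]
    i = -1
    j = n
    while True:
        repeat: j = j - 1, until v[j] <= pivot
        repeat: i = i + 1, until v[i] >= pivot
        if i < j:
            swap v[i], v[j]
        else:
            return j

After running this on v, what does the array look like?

pivot=7
j stops at 9 (4), i stops at 0 (7); swap ⇒ 4 5 3 7 7 7 7 7 5 7
j stops at 8 (5), i stops at 3 (7); swap ⇒ 4 5 3 5 7 7 7 7 7 7
j stops at 7 (7), i stops at 4 (7); swap ⇒ 4 5 3 5 7 7 7 7 7 7
j stops at 6 (7), i stops at 5 (7); swap ⇒ 4 5 3 5 7 7 7 7 7 7
j stops at 5, i stops at 6; i≥j ⇒ return 5. v=4 5 3 5 7 7 7 7 7 7

4 5 3 5 7 7 7 7 7 7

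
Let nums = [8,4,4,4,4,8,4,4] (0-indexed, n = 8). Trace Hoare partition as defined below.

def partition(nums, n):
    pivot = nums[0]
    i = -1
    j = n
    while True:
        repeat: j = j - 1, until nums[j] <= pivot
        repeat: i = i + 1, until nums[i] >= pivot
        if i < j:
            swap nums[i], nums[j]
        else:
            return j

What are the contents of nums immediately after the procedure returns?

[4,4,4,4,4,4,8,8]

pivot = nums[0] = 8; i = -1, j = 8
j→7 (nums[7]=4≤8), i→0 (nums[0]=8≥8); i<j, swap → [4,4,4,4,4,8,4,8]
j→6 (nums[6]=4≤8), i→5 (nums[5]=8≥8); i<j, swap → [4,4,4,4,4,4,8,8]
j→5, i→6; i≥j, return j=5. nums = [4,4,4,4,4,4,8,8]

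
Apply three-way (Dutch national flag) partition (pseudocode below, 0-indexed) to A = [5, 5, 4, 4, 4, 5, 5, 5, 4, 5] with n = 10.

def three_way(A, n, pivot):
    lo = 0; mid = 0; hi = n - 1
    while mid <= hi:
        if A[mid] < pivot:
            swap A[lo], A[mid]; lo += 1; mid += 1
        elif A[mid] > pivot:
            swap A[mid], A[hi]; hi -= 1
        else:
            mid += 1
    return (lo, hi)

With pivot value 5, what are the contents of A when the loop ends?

lo=0 mid=0 hi=9
5=5: mid=1
5=5: mid=2
4<5: swap(0,2), lo=1 mid=3 ⇒ [4, 5, 5, 4, 4, 5, 5, 5, 4, 5]
4<5: swap(1,3), lo=2 mid=4 ⇒ [4, 4, 5, 5, 4, 5, 5, 5, 4, 5]
4<5: swap(2,4), lo=3 mid=5 ⇒ [4, 4, 4, 5, 5, 5, 5, 5, 4, 5]
5=5: mid=6
5=5: mid=7
5=5: mid=8
4<5: swap(3,8), lo=4 mid=9 ⇒ [4, 4, 4, 4, 5, 5, 5, 5, 5, 5]
5=5: mid=10
done. lo=4 hi=9; A=[4, 4, 4, 4, 5, 5, 5, 5, 5, 5]

[4, 4, 4, 4, 5, 5, 5, 5, 5, 5]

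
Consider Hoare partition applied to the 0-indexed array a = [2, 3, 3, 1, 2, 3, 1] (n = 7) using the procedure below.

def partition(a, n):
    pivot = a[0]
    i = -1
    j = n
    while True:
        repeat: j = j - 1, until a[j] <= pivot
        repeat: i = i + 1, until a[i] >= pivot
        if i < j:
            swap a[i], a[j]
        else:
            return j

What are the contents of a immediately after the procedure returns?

[1, 2, 1, 3, 3, 3, 2]

pivot=2
j stops at 6 (1), i stops at 0 (2); swap ⇒ [1, 3, 3, 1, 2, 3, 2]
j stops at 4 (2), i stops at 1 (3); swap ⇒ [1, 2, 3, 1, 3, 3, 2]
j stops at 3 (1), i stops at 2 (3); swap ⇒ [1, 2, 1, 3, 3, 3, 2]
j stops at 2, i stops at 3; i≥j ⇒ return 2. a=[1, 2, 1, 3, 3, 3, 2]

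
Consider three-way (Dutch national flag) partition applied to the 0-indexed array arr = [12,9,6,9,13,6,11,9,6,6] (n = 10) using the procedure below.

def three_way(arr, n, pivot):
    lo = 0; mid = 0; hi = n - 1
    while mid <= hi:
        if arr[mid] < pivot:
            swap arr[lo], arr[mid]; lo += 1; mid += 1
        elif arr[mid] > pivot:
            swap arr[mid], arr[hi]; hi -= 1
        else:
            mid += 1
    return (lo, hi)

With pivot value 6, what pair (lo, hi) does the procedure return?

(0, 3)

pivot = 6; lo=0, mid=0, hi=9
arr[mid]=12>6: swap arr[0],arr[9]; hi=8 → [6,9,6,9,13,6,11,9,6,12]
arr[mid]=6=6: mid=1
arr[mid]=9>6: swap arr[1],arr[8]; hi=7 → [6,6,6,9,13,6,11,9,9,12]
arr[mid]=6=6: mid=2
arr[mid]=6=6: mid=3
arr[mid]=9>6: swap arr[3],arr[7]; hi=6 → [6,6,6,9,13,6,11,9,9,12]
arr[mid]=9>6: swap arr[3],arr[6]; hi=5 → [6,6,6,11,13,6,9,9,9,12]
arr[mid]=11>6: swap arr[3],arr[5]; hi=4 → [6,6,6,6,13,11,9,9,9,12]
arr[mid]=6=6: mid=4
arr[mid]=13>6: swap arr[4],arr[4]; hi=3 → [6,6,6,6,13,11,9,9,9,12]
end: lo=0, hi=3; arr = [6,6,6,6,13,11,9,9,9,12]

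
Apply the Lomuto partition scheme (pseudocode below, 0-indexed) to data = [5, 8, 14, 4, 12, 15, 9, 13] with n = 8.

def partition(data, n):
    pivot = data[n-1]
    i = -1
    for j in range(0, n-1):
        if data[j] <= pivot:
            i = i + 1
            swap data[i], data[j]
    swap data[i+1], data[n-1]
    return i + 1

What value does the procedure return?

pivot=13, i=-1
j=0: 5≤13, i=0, swap(0,0) ⇒ [5, 8, 14, 4, 12, 15, 9, 13]
j=1: 8≤13, i=1, swap(1,1) ⇒ [5, 8, 14, 4, 12, 15, 9, 13]
j=2: 14>13, skip
j=3: 4≤13, i=2, swap(2,3) ⇒ [5, 8, 4, 14, 12, 15, 9, 13]
j=4: 12≤13, i=3, swap(3,4) ⇒ [5, 8, 4, 12, 14, 15, 9, 13]
j=5: 15>13, skip
j=6: 9≤13, i=4, swap(4,6) ⇒ [5, 8, 4, 12, 9, 15, 14, 13]
swap(5,7) ⇒ [5, 8, 4, 12, 9, 13, 14, 15]; return 5

5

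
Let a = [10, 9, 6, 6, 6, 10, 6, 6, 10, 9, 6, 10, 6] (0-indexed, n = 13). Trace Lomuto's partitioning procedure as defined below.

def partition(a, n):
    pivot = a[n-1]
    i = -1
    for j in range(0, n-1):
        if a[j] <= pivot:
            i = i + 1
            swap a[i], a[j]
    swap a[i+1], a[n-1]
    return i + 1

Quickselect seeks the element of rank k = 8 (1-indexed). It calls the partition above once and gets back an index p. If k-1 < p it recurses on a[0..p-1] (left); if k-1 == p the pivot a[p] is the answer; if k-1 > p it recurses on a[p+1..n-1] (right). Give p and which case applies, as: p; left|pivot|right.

6; right

pivot = a[12] = 6; i = -1
j=0: a[0]=10 > 6 → no swap
j=1: a[1]=9 > 6 → no swap
j=2: a[2]=6 ≤ 6 → i=0, swap a[0],a[2] → [6, 9, 10, 6, 6, 10, 6, 6, 10, 9, 6, 10, 6]
j=3: a[3]=6 ≤ 6 → i=1, swap a[1],a[3] → [6, 6, 10, 9, 6, 10, 6, 6, 10, 9, 6, 10, 6]
j=4: a[4]=6 ≤ 6 → i=2, swap a[2],a[4] → [6, 6, 6, 9, 10, 10, 6, 6, 10, 9, 6, 10, 6]
j=5: a[5]=10 > 6 → no swap
j=6: a[6]=6 ≤ 6 → i=3, swap a[3],a[6] → [6, 6, 6, 6, 10, 10, 9, 6, 10, 9, 6, 10, 6]
j=7: a[7]=6 ≤ 6 → i=4, swap a[4],a[7] → [6, 6, 6, 6, 6, 10, 9, 10, 10, 9, 6, 10, 6]
j=8: a[8]=10 > 6 → no swap
j=9: a[9]=9 > 6 → no swap
j=10: a[10]=6 ≤ 6 → i=5, swap a[5],a[10] → [6, 6, 6, 6, 6, 6, 9, 10, 10, 9, 10, 10, 6]
j=11: a[11]=10 > 6 → no swap
final swap a[6],a[12] → [6, 6, 6, 6, 6, 6, 6, 10, 10, 9, 10, 10, 9]; return 6
p = 6; k-1 = 7 > 6 ⇒ right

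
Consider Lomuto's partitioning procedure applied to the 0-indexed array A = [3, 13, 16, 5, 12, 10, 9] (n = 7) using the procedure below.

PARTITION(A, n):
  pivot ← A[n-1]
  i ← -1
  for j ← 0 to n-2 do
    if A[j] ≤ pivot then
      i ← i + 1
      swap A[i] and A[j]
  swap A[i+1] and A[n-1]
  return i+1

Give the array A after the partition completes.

[3, 5, 9, 13, 12, 10, 16]

pivot=9, i=-1
j=0: 3≤9, i=0, swap(0,0) ⇒ [3, 13, 16, 5, 12, 10, 9]
j=1: 13>9, skip
j=2: 16>9, skip
j=3: 5≤9, i=1, swap(1,3) ⇒ [3, 5, 16, 13, 12, 10, 9]
j=4: 12>9, skip
j=5: 10>9, skip
swap(2,6) ⇒ [3, 5, 9, 13, 12, 10, 16]; return 2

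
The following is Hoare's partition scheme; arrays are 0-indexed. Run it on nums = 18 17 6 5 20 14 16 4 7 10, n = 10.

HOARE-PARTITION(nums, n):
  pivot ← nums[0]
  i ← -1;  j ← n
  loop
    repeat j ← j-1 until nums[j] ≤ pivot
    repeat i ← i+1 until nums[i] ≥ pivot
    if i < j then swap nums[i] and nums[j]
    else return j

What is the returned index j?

7

pivot = nums[0] = 18; i = -1, j = 10
j→9 (nums[9]=10≤18), i→0 (nums[0]=18≥18); i<j, swap → 10 17 6 5 20 14 16 4 7 18
j→8 (nums[8]=7≤18), i→4 (nums[4]=20≥18); i<j, swap → 10 17 6 5 7 14 16 4 20 18
j→7, i→8; i≥j, return j=7. nums = 10 17 6 5 7 14 16 4 20 18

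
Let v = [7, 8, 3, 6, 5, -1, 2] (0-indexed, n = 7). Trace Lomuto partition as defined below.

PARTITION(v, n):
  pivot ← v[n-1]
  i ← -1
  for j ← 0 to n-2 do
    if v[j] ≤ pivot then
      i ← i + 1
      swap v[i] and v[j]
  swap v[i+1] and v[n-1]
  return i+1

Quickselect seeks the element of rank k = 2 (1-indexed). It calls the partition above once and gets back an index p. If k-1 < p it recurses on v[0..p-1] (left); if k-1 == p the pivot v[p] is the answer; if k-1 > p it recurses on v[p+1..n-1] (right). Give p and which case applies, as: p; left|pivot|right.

pivot = v[6] = 2; i = -1
j=0: v[0]=7 > 2 → no swap
j=1: v[1]=8 > 2 → no swap
j=2: v[2]=3 > 2 → no swap
j=3: v[3]=6 > 2 → no swap
j=4: v[4]=5 > 2 → no swap
j=5: v[5]=-1 ≤ 2 → i=0, swap v[0],v[5] → [-1, 8, 3, 6, 5, 7, 2]
final swap v[1],v[6] → [-1, 2, 3, 6, 5, 7, 8]; return 1
p = 1; k-1 = 1 == 1 ⇒ pivot

1; pivot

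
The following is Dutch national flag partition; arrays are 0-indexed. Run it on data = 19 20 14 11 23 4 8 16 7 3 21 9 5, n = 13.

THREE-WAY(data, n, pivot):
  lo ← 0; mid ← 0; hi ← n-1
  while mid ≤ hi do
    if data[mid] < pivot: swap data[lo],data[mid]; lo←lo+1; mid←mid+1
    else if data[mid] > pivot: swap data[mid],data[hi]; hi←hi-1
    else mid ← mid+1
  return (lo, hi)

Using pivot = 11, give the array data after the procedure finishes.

5 9 3 7 4 8 11 16 23 21 14 20 19

pivot = 11; lo=0, mid=0, hi=12
data[mid]=19>11: swap data[0],data[12]; hi=11 → 5 20 14 11 23 4 8 16 7 3 21 9 19
data[mid]=5<11: swap data[0],data[0]; lo=1,mid=1 → 5 20 14 11 23 4 8 16 7 3 21 9 19
data[mid]=20>11: swap data[1],data[11]; hi=10 → 5 9 14 11 23 4 8 16 7 3 21 20 19
data[mid]=9<11: swap data[1],data[1]; lo=2,mid=2 → 5 9 14 11 23 4 8 16 7 3 21 20 19
data[mid]=14>11: swap data[2],data[10]; hi=9 → 5 9 21 11 23 4 8 16 7 3 14 20 19
data[mid]=21>11: swap data[2],data[9]; hi=8 → 5 9 3 11 23 4 8 16 7 21 14 20 19
data[mid]=3<11: swap data[2],data[2]; lo=3,mid=3 → 5 9 3 11 23 4 8 16 7 21 14 20 19
data[mid]=11=11: mid=4
data[mid]=23>11: swap data[4],data[8]; hi=7 → 5 9 3 11 7 4 8 16 23 21 14 20 19
data[mid]=7<11: swap data[3],data[4]; lo=4,mid=5 → 5 9 3 7 11 4 8 16 23 21 14 20 19
data[mid]=4<11: swap data[4],data[5]; lo=5,mid=6 → 5 9 3 7 4 11 8 16 23 21 14 20 19
data[mid]=8<11: swap data[5],data[6]; lo=6,mid=7 → 5 9 3 7 4 8 11 16 23 21 14 20 19
data[mid]=16>11: swap data[7],data[7]; hi=6 → 5 9 3 7 4 8 11 16 23 21 14 20 19
end: lo=6, hi=6; data = 5 9 3 7 4 8 11 16 23 21 14 20 19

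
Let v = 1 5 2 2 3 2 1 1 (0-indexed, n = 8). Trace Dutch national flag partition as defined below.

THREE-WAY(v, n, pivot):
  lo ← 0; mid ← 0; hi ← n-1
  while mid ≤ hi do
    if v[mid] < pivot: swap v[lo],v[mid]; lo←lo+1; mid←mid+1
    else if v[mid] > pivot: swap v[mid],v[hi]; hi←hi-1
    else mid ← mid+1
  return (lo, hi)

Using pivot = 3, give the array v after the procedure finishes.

lo=0 mid=0 hi=7
1<3: swap(0,0), lo=1 mid=1 ⇒ 1 5 2 2 3 2 1 1
5>3: swap(1,7), hi=6 ⇒ 1 1 2 2 3 2 1 5
1<3: swap(1,1), lo=2 mid=2 ⇒ 1 1 2 2 3 2 1 5
2<3: swap(2,2), lo=3 mid=3 ⇒ 1 1 2 2 3 2 1 5
2<3: swap(3,3), lo=4 mid=4 ⇒ 1 1 2 2 3 2 1 5
3=3: mid=5
2<3: swap(4,5), lo=5 mid=6 ⇒ 1 1 2 2 2 3 1 5
1<3: swap(5,6), lo=6 mid=7 ⇒ 1 1 2 2 2 1 3 5
done. lo=6 hi=6; v=1 1 2 2 2 1 3 5

1 1 2 2 2 1 3 5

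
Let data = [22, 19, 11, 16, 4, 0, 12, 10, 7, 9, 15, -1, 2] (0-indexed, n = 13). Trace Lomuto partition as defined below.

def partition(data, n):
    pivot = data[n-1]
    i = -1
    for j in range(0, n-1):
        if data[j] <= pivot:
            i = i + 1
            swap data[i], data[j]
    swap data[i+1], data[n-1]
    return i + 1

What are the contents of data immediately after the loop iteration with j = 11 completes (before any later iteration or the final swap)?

[0, -1, 11, 16, 4, 22, 12, 10, 7, 9, 15, 19, 2]

pivot=2, i=-1
j=0: 22>2, skip
j=1: 19>2, skip
j=2: 11>2, skip
j=3: 16>2, skip
j=4: 4>2, skip
j=5: 0≤2, i=0, swap(0,5) ⇒ [0, 19, 11, 16, 4, 22, 12, 10, 7, 9, 15, -1, 2]
j=6: 12>2, skip
j=7: 10>2, skip
j=8: 7>2, skip
j=9: 9>2, skip
j=10: 15>2, skip
j=11: -1≤2, i=1, swap(1,11) ⇒ [0, -1, 11, 16, 4, 22, 12, 10, 7, 9, 15, 19, 2]
(after j=11) data = [0, -1, 11, 16, 4, 22, 12, 10, 7, 9, 15, 19, 2]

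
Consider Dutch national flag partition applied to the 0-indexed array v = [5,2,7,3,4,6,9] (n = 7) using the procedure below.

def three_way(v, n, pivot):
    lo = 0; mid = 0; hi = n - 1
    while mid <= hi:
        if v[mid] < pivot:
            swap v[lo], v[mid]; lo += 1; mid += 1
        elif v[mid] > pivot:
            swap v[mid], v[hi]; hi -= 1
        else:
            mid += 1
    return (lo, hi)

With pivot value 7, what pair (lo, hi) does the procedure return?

(5, 5)

pivot = 7; lo=0, mid=0, hi=6
v[mid]=5<7: swap v[0],v[0]; lo=1,mid=1 → [5,2,7,3,4,6,9]
v[mid]=2<7: swap v[1],v[1]; lo=2,mid=2 → [5,2,7,3,4,6,9]
v[mid]=7=7: mid=3
v[mid]=3<7: swap v[2],v[3]; lo=3,mid=4 → [5,2,3,7,4,6,9]
v[mid]=4<7: swap v[3],v[4]; lo=4,mid=5 → [5,2,3,4,7,6,9]
v[mid]=6<7: swap v[4],v[5]; lo=5,mid=6 → [5,2,3,4,6,7,9]
v[mid]=9>7: swap v[6],v[6]; hi=5 → [5,2,3,4,6,7,9]
end: lo=5, hi=5; v = [5,2,3,4,6,7,9]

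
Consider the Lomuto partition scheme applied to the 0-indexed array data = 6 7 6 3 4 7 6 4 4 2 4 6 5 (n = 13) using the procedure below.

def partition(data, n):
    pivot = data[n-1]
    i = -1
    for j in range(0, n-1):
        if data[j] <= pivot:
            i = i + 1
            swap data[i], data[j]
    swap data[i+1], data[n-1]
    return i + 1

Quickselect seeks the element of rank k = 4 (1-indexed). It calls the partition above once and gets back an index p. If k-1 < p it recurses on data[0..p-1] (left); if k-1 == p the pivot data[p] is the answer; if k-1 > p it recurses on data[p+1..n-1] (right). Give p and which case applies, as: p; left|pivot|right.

pivot = data[12] = 5; i = -1
j=0: data[0]=6 > 5 → no swap
j=1: data[1]=7 > 5 → no swap
j=2: data[2]=6 > 5 → no swap
j=3: data[3]=3 ≤ 5 → i=0, swap data[0],data[3] → 3 7 6 6 4 7 6 4 4 2 4 6 5
j=4: data[4]=4 ≤ 5 → i=1, swap data[1],data[4] → 3 4 6 6 7 7 6 4 4 2 4 6 5
j=5: data[5]=7 > 5 → no swap
j=6: data[6]=6 > 5 → no swap
j=7: data[7]=4 ≤ 5 → i=2, swap data[2],data[7] → 3 4 4 6 7 7 6 6 4 2 4 6 5
j=8: data[8]=4 ≤ 5 → i=3, swap data[3],data[8] → 3 4 4 4 7 7 6 6 6 2 4 6 5
j=9: data[9]=2 ≤ 5 → i=4, swap data[4],data[9] → 3 4 4 4 2 7 6 6 6 7 4 6 5
j=10: data[10]=4 ≤ 5 → i=5, swap data[5],data[10] → 3 4 4 4 2 4 6 6 6 7 7 6 5
j=11: data[11]=6 > 5 → no swap
final swap data[6],data[12] → 3 4 4 4 2 4 5 6 6 7 7 6 6; return 6
p = 6; k-1 = 3 < 6 ⇒ left

6; left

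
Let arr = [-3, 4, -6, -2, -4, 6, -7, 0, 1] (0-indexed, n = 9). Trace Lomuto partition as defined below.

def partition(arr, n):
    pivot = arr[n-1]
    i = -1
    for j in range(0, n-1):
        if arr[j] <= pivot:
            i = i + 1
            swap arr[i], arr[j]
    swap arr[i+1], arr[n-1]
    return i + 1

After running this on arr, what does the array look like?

[-3, -6, -2, -4, -7, 0, 1, 6, 4]

pivot = arr[8] = 1; i = -1
j=0: arr[0]=-3 ≤ 1 → i=0, swap arr[0],arr[0] (no change) → [-3, 4, -6, -2, -4, 6, -7, 0, 1]
j=1: arr[1]=4 > 1 → no swap
j=2: arr[2]=-6 ≤ 1 → i=1, swap arr[1],arr[2] → [-3, -6, 4, -2, -4, 6, -7, 0, 1]
j=3: arr[3]=-2 ≤ 1 → i=2, swap arr[2],arr[3] → [-3, -6, -2, 4, -4, 6, -7, 0, 1]
j=4: arr[4]=-4 ≤ 1 → i=3, swap arr[3],arr[4] → [-3, -6, -2, -4, 4, 6, -7, 0, 1]
j=5: arr[5]=6 > 1 → no swap
j=6: arr[6]=-7 ≤ 1 → i=4, swap arr[4],arr[6] → [-3, -6, -2, -4, -7, 6, 4, 0, 1]
j=7: arr[7]=0 ≤ 1 → i=5, swap arr[5],arr[7] → [-3, -6, -2, -4, -7, 0, 4, 6, 1]
final swap arr[6],arr[8] → [-3, -6, -2, -4, -7, 0, 1, 6, 4]; return 6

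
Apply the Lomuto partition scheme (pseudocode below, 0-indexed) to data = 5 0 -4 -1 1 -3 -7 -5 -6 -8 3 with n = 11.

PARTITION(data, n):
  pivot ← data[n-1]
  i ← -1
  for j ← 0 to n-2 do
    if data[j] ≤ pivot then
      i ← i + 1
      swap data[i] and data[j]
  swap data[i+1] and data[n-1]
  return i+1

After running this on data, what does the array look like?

0 -4 -1 1 -3 -7 -5 -6 -8 3 5

pivot=3, i=-1
j=0: 5>3, skip
j=1: 0≤3, i=0, swap(0,1) ⇒ 0 5 -4 -1 1 -3 -7 -5 -6 -8 3
j=2: -4≤3, i=1, swap(1,2) ⇒ 0 -4 5 -1 1 -3 -7 -5 -6 -8 3
j=3: -1≤3, i=2, swap(2,3) ⇒ 0 -4 -1 5 1 -3 -7 -5 -6 -8 3
j=4: 1≤3, i=3, swap(3,4) ⇒ 0 -4 -1 1 5 -3 -7 -5 -6 -8 3
j=5: -3≤3, i=4, swap(4,5) ⇒ 0 -4 -1 1 -3 5 -7 -5 -6 -8 3
j=6: -7≤3, i=5, swap(5,6) ⇒ 0 -4 -1 1 -3 -7 5 -5 -6 -8 3
j=7: -5≤3, i=6, swap(6,7) ⇒ 0 -4 -1 1 -3 -7 -5 5 -6 -8 3
j=8: -6≤3, i=7, swap(7,8) ⇒ 0 -4 -1 1 -3 -7 -5 -6 5 -8 3
j=9: -8≤3, i=8, swap(8,9) ⇒ 0 -4 -1 1 -3 -7 -5 -6 -8 5 3
swap(9,10) ⇒ 0 -4 -1 1 -3 -7 -5 -6 -8 3 5; return 9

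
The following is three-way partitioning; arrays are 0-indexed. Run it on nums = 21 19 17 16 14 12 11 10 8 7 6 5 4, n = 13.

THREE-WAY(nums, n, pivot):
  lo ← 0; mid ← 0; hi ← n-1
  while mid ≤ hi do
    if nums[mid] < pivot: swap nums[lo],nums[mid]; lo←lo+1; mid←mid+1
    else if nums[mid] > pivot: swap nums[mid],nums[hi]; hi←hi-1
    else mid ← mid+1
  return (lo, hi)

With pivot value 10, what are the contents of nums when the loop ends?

lo=0 mid=0 hi=12
21>10: swap(0,12), hi=11 ⇒ 4 19 17 16 14 12 11 10 8 7 6 5 21
4<10: swap(0,0), lo=1 mid=1 ⇒ 4 19 17 16 14 12 11 10 8 7 6 5 21
19>10: swap(1,11), hi=10 ⇒ 4 5 17 16 14 12 11 10 8 7 6 19 21
5<10: swap(1,1), lo=2 mid=2 ⇒ 4 5 17 16 14 12 11 10 8 7 6 19 21
17>10: swap(2,10), hi=9 ⇒ 4 5 6 16 14 12 11 10 8 7 17 19 21
6<10: swap(2,2), lo=3 mid=3 ⇒ 4 5 6 16 14 12 11 10 8 7 17 19 21
16>10: swap(3,9), hi=8 ⇒ 4 5 6 7 14 12 11 10 8 16 17 19 21
7<10: swap(3,3), lo=4 mid=4 ⇒ 4 5 6 7 14 12 11 10 8 16 17 19 21
14>10: swap(4,8), hi=7 ⇒ 4 5 6 7 8 12 11 10 14 16 17 19 21
8<10: swap(4,4), lo=5 mid=5 ⇒ 4 5 6 7 8 12 11 10 14 16 17 19 21
12>10: swap(5,7), hi=6 ⇒ 4 5 6 7 8 10 11 12 14 16 17 19 21
10=10: mid=6
11>10: swap(6,6), hi=5 ⇒ 4 5 6 7 8 10 11 12 14 16 17 19 21
done. lo=5 hi=5; nums=4 5 6 7 8 10 11 12 14 16 17 19 21

4 5 6 7 8 10 11 12 14 16 17 19 21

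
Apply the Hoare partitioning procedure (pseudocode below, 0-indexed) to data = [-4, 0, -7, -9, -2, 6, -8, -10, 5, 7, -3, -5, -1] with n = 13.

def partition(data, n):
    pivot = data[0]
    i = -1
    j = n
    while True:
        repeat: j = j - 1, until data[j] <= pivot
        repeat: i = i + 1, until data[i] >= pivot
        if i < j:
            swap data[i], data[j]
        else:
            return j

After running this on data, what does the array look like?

[-5, -10, -7, -9, -8, 6, -2, 0, 5, 7, -3, -4, -1]

pivot=-4
j stops at 11 (-5), i stops at 0 (-4); swap ⇒ [-5, 0, -7, -9, -2, 6, -8, -10, 5, 7, -3, -4, -1]
j stops at 7 (-10), i stops at 1 (0); swap ⇒ [-5, -10, -7, -9, -2, 6, -8, 0, 5, 7, -3, -4, -1]
j stops at 6 (-8), i stops at 4 (-2); swap ⇒ [-5, -10, -7, -9, -8, 6, -2, 0, 5, 7, -3, -4, -1]
j stops at 4, i stops at 5; i≥j ⇒ return 4. data=[-5, -10, -7, -9, -8, 6, -2, 0, 5, 7, -3, -4, -1]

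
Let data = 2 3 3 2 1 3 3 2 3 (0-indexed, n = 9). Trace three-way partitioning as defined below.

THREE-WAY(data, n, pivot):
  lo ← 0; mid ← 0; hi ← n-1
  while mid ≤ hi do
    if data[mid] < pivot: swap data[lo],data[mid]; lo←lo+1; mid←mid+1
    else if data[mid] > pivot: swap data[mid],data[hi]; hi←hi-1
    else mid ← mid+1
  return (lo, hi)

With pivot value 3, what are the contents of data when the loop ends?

2 2 1 2 3 3 3 3 3

lo=0 mid=0 hi=8
2<3: swap(0,0), lo=1 mid=1 ⇒ 2 3 3 2 1 3 3 2 3
3=3: mid=2
3=3: mid=3
2<3: swap(1,3), lo=2 mid=4 ⇒ 2 2 3 3 1 3 3 2 3
1<3: swap(2,4), lo=3 mid=5 ⇒ 2 2 1 3 3 3 3 2 3
3=3: mid=6
3=3: mid=7
2<3: swap(3,7), lo=4 mid=8 ⇒ 2 2 1 2 3 3 3 3 3
3=3: mid=9
done. lo=4 hi=8; data=2 2 1 2 3 3 3 3 3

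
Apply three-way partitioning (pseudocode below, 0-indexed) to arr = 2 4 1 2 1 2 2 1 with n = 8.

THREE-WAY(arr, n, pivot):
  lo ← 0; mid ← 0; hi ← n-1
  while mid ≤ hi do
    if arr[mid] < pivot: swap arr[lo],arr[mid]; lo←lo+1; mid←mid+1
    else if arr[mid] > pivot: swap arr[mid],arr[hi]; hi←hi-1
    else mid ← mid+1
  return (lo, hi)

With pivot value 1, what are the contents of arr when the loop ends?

1 1 1 2 2 2 4 2

lo=0 mid=0 hi=7
2>1: swap(0,7), hi=6 ⇒ 1 4 1 2 1 2 2 2
1=1: mid=1
4>1: swap(1,6), hi=5 ⇒ 1 2 1 2 1 2 4 2
2>1: swap(1,5), hi=4 ⇒ 1 2 1 2 1 2 4 2
2>1: swap(1,4), hi=3 ⇒ 1 1 1 2 2 2 4 2
1=1: mid=2
1=1: mid=3
2>1: swap(3,3), hi=2 ⇒ 1 1 1 2 2 2 4 2
done. lo=0 hi=2; arr=1 1 1 2 2 2 4 2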